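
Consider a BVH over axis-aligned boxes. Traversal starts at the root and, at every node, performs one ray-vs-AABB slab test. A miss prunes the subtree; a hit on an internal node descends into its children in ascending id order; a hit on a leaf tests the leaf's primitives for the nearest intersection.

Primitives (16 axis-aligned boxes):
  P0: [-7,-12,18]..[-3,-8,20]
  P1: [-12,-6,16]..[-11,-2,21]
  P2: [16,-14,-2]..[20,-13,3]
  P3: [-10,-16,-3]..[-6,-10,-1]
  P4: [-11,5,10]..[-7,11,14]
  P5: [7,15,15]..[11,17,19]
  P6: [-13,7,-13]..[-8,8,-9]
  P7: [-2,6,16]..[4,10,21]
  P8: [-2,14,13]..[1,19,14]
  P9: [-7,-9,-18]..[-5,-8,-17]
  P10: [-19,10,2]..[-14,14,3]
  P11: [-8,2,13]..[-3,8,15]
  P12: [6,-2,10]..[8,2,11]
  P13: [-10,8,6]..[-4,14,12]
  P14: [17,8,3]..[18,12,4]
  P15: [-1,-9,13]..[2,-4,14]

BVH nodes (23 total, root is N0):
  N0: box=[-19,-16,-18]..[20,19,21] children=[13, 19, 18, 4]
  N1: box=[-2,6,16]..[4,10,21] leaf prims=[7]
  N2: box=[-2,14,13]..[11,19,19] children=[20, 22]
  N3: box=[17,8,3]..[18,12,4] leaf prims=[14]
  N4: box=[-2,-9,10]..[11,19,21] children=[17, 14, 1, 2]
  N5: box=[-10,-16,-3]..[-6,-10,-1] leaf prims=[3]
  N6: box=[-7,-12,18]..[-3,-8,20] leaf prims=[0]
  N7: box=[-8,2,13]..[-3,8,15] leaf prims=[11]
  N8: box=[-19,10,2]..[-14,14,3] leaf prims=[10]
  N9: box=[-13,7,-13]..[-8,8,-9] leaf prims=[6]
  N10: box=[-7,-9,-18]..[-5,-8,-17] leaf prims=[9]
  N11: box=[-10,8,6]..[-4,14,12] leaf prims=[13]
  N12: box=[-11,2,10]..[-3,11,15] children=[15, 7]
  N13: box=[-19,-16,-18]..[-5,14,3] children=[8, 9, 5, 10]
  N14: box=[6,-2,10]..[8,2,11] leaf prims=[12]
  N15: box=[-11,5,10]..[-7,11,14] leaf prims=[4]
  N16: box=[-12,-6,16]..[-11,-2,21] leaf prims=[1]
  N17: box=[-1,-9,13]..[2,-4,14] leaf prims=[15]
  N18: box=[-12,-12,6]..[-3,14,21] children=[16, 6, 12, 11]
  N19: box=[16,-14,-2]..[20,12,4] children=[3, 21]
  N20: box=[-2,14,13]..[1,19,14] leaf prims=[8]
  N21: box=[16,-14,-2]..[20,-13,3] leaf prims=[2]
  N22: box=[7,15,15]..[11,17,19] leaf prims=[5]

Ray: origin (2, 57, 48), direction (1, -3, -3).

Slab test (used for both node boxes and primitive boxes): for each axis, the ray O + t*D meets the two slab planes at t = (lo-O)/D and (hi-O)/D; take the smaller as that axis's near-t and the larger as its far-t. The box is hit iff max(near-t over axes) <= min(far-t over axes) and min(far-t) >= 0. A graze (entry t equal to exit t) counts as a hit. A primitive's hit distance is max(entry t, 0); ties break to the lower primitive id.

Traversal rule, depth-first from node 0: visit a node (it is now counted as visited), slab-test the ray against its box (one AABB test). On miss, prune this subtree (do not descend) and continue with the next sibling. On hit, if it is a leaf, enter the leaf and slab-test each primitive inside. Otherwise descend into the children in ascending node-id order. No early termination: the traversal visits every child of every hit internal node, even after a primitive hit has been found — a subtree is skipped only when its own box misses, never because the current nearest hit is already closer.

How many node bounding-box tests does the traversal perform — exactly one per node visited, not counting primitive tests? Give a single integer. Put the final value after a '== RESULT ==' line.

Walk:
N0 x:[-21,18] y:[38/3,73/3] z:[9,22] -> hit [38/3,18], descend [4, 13, 18, 19]
  N4 x:[-4,9] y:[38/3,22] z:[9,38/3] -> miss, prune
  N13 x:[-21,-7] y:[43/3,73/3] z:[15,22] -> miss, prune
  N18 x:[-14,-5] y:[43/3,23] z:[9,14] -> miss, prune
  N19 x:[14,18] y:[15,71/3] z:[44/3,50/3] -> hit [15,50/3], descend [3, 21]
    N3 x:[15,16] y:[15,49/3] z:[44/3,15] -> hit [15,15] leaf, test {P14@t=15}
    N21 x:[14,18] y:[70/3,71/3] z:[15,50/3] -> miss, prune

7 AABB tests over nodes [0, 4, 13, 18, 19, 3, 21]; 1 leaf entered; closest P14.

== RESULT ==
7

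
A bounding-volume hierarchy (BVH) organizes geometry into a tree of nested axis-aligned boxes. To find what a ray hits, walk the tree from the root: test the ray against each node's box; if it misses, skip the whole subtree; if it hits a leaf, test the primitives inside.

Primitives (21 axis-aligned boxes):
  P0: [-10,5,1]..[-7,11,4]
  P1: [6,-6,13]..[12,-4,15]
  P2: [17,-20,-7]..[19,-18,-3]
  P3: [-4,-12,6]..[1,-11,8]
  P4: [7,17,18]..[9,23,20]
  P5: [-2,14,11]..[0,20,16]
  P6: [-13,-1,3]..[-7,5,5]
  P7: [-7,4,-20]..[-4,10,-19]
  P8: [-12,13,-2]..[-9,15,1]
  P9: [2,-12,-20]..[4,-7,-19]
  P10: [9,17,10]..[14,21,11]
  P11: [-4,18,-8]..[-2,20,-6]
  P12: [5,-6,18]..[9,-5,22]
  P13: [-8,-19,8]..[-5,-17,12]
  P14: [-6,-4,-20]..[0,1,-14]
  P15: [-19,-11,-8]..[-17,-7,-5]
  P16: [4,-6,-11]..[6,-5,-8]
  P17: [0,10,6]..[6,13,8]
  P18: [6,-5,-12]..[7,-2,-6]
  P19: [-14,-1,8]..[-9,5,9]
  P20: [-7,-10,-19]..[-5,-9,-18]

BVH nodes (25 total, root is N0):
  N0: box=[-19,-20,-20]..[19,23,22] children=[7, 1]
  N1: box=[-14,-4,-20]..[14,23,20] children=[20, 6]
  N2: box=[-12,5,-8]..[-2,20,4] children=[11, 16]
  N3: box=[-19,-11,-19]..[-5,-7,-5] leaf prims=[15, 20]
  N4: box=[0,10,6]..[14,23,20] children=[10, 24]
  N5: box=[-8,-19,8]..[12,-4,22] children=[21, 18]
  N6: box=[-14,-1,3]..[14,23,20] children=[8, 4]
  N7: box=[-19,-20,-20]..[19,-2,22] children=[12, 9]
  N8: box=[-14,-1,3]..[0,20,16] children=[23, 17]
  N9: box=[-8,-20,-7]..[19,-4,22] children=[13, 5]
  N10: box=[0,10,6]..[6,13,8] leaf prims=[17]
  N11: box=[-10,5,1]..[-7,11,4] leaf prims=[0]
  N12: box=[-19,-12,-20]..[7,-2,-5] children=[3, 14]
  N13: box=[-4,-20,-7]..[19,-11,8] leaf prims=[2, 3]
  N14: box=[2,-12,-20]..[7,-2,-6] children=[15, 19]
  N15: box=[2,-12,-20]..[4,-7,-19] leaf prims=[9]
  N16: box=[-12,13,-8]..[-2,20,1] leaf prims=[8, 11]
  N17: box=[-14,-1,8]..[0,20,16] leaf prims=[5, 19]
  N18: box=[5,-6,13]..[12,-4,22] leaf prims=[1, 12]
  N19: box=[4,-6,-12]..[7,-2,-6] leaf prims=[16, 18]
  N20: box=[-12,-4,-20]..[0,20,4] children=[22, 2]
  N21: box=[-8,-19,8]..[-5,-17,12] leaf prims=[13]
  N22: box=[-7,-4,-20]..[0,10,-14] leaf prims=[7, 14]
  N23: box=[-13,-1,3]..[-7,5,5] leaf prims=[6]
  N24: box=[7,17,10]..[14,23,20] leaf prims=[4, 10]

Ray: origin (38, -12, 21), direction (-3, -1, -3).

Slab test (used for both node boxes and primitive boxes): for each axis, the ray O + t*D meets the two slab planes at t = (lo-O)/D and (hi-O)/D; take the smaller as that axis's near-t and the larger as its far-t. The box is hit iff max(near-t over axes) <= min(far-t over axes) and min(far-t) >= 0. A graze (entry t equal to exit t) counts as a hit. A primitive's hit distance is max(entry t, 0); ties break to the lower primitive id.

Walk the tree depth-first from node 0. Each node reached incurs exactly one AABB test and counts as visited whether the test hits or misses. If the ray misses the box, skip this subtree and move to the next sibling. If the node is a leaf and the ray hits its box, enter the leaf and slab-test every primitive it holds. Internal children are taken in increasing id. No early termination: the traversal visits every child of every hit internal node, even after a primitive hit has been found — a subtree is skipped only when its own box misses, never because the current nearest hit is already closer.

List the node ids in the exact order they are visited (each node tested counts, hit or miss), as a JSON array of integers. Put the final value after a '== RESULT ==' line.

Walk:
N0 x:[19/3,19] y:[-35,8] z:[-1/3,41/3] -> hit [19/3,8], descend [1, 7]
  N1 x:[8,52/3] y:[-35,-8] z:[1/3,41/3] -> miss, prune
  N7 x:[19/3,19] y:[-10,8] z:[-1/3,41/3] -> hit [19/3,8], descend [9, 12]
    N9 x:[19/3,46/3] y:[-8,8] z:[-1/3,28/3] -> hit [19/3,8], descend [5, 13]
      N5 x:[26/3,46/3] y:[-8,7] z:[-1/3,13/3] -> miss, prune
      N13 x:[19/3,14] y:[-1,8] z:[13/3,28/3] -> hit [19/3,8] leaf, test {P2(miss), P3(miss)}
    N12 x:[31/3,19] y:[-10,0] z:[26/3,41/3] -> miss, prune

7 AABB tests over nodes [0, 1, 7, 9, 5, 13, 12]; 1 leaf entered; closest miss.

== RESULT ==
[0, 1, 7, 9, 5, 13, 12]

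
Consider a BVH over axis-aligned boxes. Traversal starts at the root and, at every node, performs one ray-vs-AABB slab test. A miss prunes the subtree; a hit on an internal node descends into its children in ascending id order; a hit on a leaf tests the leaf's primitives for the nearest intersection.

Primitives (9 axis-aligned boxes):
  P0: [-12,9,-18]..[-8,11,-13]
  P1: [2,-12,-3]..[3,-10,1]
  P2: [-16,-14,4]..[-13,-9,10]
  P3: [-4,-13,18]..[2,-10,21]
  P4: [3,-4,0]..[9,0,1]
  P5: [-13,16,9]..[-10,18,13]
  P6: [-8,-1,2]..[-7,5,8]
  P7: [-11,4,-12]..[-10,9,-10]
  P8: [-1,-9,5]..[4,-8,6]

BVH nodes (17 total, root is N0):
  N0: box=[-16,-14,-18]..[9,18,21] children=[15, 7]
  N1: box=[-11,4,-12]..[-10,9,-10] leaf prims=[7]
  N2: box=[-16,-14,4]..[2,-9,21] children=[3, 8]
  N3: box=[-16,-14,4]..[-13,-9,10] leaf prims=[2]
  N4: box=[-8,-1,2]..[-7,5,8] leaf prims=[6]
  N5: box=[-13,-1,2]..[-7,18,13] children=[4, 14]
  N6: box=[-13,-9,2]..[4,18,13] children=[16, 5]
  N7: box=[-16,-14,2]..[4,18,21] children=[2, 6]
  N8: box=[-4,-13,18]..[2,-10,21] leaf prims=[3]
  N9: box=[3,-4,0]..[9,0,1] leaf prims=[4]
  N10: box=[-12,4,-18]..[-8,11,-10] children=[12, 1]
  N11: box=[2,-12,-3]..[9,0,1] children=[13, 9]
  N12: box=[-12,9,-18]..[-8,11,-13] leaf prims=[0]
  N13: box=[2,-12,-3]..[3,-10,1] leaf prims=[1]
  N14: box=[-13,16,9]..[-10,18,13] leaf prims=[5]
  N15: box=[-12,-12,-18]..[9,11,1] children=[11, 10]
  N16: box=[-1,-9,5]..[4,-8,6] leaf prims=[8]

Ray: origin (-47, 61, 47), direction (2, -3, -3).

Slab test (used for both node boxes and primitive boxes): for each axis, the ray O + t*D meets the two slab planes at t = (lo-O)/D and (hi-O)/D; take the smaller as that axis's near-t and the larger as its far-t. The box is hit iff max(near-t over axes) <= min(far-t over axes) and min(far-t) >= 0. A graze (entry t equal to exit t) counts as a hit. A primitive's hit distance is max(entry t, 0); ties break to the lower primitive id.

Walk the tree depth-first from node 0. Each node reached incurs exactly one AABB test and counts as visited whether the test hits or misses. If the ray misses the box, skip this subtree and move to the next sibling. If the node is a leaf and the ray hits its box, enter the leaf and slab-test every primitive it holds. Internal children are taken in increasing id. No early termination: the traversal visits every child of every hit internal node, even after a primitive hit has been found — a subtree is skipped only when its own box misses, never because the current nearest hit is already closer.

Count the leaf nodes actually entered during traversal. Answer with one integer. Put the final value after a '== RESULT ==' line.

Walk:
N0 x:[31/2,28] y:[43/3,25] z:[26/3,65/3] -> hit [31/2,65/3], descend [7, 15]
  N7 x:[31/2,51/2] y:[43/3,25] z:[26/3,15] -> miss, prune
  N15 x:[35/2,28] y:[50/3,73/3] z:[46/3,65/3] -> hit [35/2,65/3], descend [10, 11]
    N10 x:[35/2,39/2] y:[50/3,19] z:[19,65/3] -> hit [19,19], descend [1, 12]
      N1 x:[18,37/2] y:[52/3,19] z:[19,59/3] -> miss, prune
      N12 x:[35/2,39/2] y:[50/3,52/3] z:[20,65/3] -> miss, prune
    N11 x:[49/2,28] y:[61/3,73/3] z:[46/3,50/3] -> miss, prune

Summary -> nodes [0, 7, 15, 10, 1, 12, 11]; box-tests=7; leaf-entries=0; first=miss

== RESULT ==
0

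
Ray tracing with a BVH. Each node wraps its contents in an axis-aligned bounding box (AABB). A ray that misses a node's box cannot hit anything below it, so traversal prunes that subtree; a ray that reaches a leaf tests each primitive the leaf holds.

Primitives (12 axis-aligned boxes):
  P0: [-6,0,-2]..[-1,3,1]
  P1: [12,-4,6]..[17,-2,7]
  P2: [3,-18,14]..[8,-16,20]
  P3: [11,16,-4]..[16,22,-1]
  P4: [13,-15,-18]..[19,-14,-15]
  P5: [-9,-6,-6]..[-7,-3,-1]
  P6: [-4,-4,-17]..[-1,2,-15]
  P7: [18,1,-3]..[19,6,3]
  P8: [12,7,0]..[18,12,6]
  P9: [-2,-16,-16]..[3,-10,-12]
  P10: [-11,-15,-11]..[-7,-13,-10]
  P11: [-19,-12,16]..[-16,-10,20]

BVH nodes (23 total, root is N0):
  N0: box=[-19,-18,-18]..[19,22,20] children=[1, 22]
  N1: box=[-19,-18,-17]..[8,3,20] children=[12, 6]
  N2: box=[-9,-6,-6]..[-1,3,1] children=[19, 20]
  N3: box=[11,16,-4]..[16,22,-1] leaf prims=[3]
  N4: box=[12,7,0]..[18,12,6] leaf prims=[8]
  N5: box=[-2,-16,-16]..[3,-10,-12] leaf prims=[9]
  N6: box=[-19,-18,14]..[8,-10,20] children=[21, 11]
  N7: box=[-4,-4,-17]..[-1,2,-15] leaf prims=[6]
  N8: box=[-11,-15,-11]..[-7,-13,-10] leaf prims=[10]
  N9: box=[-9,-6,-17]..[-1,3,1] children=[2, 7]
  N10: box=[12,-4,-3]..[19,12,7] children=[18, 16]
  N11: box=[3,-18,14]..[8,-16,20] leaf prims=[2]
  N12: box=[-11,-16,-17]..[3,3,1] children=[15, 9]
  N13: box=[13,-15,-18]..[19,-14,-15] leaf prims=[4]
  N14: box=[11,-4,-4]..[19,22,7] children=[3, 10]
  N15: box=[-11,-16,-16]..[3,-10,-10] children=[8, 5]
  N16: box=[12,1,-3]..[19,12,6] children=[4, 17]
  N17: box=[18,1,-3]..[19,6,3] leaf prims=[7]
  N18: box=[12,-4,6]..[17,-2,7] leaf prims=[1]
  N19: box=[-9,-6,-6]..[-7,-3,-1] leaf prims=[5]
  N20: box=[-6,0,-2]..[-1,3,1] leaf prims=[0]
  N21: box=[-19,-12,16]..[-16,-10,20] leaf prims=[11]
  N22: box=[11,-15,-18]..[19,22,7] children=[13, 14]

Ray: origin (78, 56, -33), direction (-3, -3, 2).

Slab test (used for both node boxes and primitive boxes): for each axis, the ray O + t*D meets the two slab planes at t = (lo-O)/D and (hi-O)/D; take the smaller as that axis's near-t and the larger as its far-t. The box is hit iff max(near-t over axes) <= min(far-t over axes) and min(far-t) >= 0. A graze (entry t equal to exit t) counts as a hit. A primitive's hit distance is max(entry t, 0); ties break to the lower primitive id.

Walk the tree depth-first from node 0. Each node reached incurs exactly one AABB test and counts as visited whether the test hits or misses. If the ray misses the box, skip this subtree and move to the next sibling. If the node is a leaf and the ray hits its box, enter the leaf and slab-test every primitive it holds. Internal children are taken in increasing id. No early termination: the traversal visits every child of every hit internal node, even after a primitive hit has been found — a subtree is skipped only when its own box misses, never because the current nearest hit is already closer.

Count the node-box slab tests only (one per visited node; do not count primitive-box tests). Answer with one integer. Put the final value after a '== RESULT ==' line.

Traverse from the root:
N0 x:[59/3,97/3] y:[34/3,74/3] z:[15/2,53/2] -> hit [59/3,74/3], descend [1, 22]
  N1 x:[70/3,97/3] y:[53/3,74/3] z:[8,53/2] -> hit [70/3,74/3], descend [6, 12]
    N6 x:[70/3,97/3] y:[22,74/3] z:[47/2,53/2] -> hit [47/2,74/3], descend [11, 21]
      N11 x:[70/3,25] y:[24,74/3] z:[47/2,53/2] -> hit [24,74/3] leaf, test {P2@t=24}
      N21 x:[94/3,97/3] y:[22,68/3] z:[49/2,53/2] -> miss, prune
    N12 x:[25,89/3] y:[53/3,24] z:[8,17] -> miss, prune
  N22 x:[59/3,67/3] y:[34/3,71/3] z:[15/2,20] -> hit [59/3,20], descend [13, 14]
    N13 x:[59/3,65/3] y:[70/3,71/3] z:[15/2,9] -> miss, prune
    N14 x:[59/3,67/3] y:[34/3,20] z:[29/2,20] -> hit [59/3,20], descend [3, 10]
      N3 x:[62/3,67/3] y:[34/3,40/3] z:[29/2,16] -> miss, prune
      N10 x:[59/3,22] y:[44/3,20] z:[15,20] -> hit [59/3,20], descend [16, 18]
        N16 x:[59/3,22] y:[44/3,55/3] z:[15,39/2] -> miss, prune
        N18 x:[61/3,22] y:[58/3,20] z:[39/2,20] -> miss, prune

13 AABB tests over nodes [0, 1, 6, 11, 21, 12, 22, 13, 14, 3, 10, 16, 18]; 1 leaf entered; closest P2.

== RESULT ==
13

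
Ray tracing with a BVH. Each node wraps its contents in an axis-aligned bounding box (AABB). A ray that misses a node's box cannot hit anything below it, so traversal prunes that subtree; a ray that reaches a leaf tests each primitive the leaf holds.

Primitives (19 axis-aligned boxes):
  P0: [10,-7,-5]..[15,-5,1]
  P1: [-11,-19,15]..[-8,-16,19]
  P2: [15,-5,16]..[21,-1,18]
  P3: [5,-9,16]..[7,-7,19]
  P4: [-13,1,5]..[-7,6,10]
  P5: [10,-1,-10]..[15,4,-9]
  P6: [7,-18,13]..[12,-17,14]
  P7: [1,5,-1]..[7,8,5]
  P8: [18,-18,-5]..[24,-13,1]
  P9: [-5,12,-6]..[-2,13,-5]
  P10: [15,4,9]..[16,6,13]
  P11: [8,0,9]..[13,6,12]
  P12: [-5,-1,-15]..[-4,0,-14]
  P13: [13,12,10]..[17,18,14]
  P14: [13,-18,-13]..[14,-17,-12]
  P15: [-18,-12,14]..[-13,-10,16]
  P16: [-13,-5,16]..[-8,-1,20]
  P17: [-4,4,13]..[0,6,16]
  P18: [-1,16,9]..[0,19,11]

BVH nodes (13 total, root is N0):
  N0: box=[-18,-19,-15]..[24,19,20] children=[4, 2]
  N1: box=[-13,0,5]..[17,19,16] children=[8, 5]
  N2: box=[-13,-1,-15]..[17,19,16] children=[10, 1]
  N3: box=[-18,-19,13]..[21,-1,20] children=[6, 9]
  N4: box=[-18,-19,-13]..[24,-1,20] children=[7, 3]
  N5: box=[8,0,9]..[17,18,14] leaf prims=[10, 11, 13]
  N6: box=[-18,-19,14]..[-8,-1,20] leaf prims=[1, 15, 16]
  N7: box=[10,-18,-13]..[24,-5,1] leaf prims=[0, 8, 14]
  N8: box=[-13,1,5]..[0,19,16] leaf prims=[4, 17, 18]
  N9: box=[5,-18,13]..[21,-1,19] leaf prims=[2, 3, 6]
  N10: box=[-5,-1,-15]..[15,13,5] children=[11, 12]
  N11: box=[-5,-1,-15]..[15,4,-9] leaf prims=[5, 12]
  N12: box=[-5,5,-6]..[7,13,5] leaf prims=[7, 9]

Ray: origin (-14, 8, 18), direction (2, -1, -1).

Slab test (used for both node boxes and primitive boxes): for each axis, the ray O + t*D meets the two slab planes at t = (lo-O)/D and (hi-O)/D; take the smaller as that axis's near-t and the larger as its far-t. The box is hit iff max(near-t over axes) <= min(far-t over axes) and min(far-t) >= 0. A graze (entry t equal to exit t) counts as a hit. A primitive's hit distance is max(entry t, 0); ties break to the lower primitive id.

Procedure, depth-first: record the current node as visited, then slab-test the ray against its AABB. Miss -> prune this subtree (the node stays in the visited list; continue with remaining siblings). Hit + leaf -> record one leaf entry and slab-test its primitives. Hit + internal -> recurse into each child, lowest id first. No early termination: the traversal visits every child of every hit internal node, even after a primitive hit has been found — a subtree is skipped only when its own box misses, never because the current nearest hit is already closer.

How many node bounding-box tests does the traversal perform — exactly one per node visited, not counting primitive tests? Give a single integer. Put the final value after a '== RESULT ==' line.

Walk:
N0 x:[-2,19] y:[-11,27] z:[-2,33] -> hit [-2,19], descend [2, 4]
  N2 x:[1/2,31/2] y:[-11,9] z:[2,33] -> hit [2,9], descend [1, 10]
    N1 x:[1/2,31/2] y:[-11,8] z:[2,13] -> hit [2,8], descend [5, 8]
      N5 x:[11,31/2] y:[-10,8] z:[4,9] -> miss, prune
      N8 x:[1/2,7] y:[-11,7] z:[2,13] -> hit [2,7] leaf, test {P4(miss), P17(miss), P18(miss)}
    N10 x:[9/2,29/2] y:[-5,9] z:[13,33] -> miss, prune
  N4 x:[-2,19] y:[9,27] z:[-2,31] -> hit [9,19], descend [3, 7]
    N3 x:[-2,35/2] y:[9,27] z:[-2,5] -> miss, prune
    N7 x:[12,19] y:[13,26] z:[17,31] -> hit [17,19] leaf, test {P0(miss), P8(miss), P14(miss)}

order=[0, 2, 1, 5, 8, 10, 4, 3, 7]  |boxes|=9  |leaves|=2  hit=miss

== RESULT ==
9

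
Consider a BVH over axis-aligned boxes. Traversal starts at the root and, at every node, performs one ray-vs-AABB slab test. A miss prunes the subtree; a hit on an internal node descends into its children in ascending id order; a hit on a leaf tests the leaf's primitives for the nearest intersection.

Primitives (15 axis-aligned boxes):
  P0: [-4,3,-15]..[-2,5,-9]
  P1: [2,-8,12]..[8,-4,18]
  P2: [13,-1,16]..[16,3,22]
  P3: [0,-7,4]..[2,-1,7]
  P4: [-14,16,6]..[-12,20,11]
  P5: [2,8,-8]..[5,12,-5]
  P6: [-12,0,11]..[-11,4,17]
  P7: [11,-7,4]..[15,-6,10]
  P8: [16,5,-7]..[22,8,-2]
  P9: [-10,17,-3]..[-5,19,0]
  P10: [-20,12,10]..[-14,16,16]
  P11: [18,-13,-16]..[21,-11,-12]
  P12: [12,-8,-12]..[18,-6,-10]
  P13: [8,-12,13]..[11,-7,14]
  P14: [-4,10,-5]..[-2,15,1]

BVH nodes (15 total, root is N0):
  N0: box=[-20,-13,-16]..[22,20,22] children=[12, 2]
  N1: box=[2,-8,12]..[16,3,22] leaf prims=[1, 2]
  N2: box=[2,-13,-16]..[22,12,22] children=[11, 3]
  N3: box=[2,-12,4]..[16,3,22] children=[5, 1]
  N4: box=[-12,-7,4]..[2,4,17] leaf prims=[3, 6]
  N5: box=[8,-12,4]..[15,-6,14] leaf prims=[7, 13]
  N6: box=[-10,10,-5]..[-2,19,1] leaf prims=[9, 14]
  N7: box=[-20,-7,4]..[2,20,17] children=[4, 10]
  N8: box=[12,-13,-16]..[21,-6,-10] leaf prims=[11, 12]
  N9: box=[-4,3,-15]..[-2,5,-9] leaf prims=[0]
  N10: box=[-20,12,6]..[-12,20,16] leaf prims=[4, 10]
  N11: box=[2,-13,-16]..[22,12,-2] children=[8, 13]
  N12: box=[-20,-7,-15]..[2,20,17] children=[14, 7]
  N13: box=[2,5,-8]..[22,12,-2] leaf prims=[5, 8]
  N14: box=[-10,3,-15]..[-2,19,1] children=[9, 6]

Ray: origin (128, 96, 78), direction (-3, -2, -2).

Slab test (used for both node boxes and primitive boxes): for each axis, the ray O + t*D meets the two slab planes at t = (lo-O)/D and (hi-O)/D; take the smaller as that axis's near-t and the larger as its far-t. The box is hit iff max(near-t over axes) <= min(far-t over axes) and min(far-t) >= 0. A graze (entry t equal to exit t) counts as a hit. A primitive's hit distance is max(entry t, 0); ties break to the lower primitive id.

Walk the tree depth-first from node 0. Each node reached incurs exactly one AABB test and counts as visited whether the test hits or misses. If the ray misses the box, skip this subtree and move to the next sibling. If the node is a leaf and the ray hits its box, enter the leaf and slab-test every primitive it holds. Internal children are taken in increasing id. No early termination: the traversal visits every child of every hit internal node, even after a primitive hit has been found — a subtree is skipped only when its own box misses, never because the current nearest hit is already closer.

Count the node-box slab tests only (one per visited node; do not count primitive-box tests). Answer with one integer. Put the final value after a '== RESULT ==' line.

Traverse from the root:
N0 x:[106/3,148/3] y:[38,109/2] z:[28,47] -> hit [38,47], descend [2, 12]
  N2 x:[106/3,42] y:[42,109/2] z:[28,47] -> hit [42,42], descend [3, 11]
    N3 x:[112/3,42] y:[93/2,54] z:[28,37] -> miss, prune
    N11 x:[106/3,42] y:[42,109/2] z:[40,47] -> hit [42,42], descend [8, 13]
      N8 x:[107/3,116/3] y:[51,109/2] z:[44,47] -> miss, prune
      N13 x:[106/3,42] y:[42,91/2] z:[40,43] -> hit [42,42] leaf, test {P5@t=42, P8(miss)}
  N12 x:[42,148/3] y:[38,103/2] z:[61/2,93/2] -> hit [42,93/2], descend [7, 14]
    N7 x:[42,148/3] y:[38,103/2] z:[61/2,37] -> miss, prune
    N14 x:[130/3,46] y:[77/2,93/2] z:[77/2,93/2] -> hit [130/3,46], descend [6, 9]
      N6 x:[130/3,46] y:[77/2,43] z:[77/2,83/2] -> miss, prune
      N9 x:[130/3,44] y:[91/2,93/2] z:[87/2,93/2] -> miss, prune

Summary -> nodes [0, 2, 3, 11, 8, 13, 12, 7, 14, 6, 9]; box-tests=11; leaf-entries=1; first=P5

== RESULT ==
11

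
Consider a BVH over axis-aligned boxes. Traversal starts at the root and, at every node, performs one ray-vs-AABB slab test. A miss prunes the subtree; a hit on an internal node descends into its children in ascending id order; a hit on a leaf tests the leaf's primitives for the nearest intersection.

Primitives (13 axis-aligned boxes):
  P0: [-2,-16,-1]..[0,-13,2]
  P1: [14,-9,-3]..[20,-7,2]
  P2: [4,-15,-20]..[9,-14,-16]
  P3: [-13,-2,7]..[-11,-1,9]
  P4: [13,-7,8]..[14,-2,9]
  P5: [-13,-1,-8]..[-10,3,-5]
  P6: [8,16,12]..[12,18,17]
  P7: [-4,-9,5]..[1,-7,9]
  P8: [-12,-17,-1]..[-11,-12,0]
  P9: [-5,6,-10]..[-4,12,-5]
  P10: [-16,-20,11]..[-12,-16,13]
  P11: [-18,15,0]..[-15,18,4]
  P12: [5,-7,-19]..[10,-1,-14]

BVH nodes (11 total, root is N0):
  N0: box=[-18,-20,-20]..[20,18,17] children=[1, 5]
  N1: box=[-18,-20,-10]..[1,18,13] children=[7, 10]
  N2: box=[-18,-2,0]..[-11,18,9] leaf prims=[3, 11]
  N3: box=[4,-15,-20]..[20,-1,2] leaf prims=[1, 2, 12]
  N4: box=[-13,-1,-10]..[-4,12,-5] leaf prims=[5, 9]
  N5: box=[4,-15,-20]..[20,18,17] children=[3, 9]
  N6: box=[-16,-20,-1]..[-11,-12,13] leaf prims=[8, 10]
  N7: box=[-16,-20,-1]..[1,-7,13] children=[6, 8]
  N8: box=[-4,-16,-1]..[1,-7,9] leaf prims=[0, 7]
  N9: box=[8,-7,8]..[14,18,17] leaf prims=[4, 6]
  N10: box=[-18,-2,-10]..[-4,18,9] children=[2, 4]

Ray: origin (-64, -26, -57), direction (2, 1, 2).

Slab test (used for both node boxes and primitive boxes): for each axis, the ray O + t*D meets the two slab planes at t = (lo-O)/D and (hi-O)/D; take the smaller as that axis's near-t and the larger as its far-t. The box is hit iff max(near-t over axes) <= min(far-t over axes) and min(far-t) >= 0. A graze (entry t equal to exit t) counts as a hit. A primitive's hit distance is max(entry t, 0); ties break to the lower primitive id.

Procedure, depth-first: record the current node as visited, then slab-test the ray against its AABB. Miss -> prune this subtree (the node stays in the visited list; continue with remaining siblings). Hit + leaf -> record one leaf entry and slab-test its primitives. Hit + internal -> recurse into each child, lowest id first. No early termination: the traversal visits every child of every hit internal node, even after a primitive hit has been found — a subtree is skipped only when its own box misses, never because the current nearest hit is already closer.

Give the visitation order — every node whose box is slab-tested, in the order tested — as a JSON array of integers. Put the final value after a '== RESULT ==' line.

Traverse from the root:
N0 x:[23,42] y:[6,44] z:[37/2,37] -> hit [23,37], descend [1, 5]
  N1 x:[23,65/2] y:[6,44] z:[47/2,35] -> hit [47/2,65/2], descend [7, 10]
    N7 x:[24,65/2] y:[6,19] z:[28,35] -> miss, prune
    N10 x:[23,30] y:[24,44] z:[47/2,33] -> hit [24,30], descend [2, 4]
      N2 x:[23,53/2] y:[24,44] z:[57/2,33] -> miss, prune
      N4 x:[51/2,30] y:[25,38] z:[47/2,26] -> hit [51/2,26] leaf, test {P5@t=51/2, P9(miss)}
  N5 x:[34,42] y:[11,44] z:[37/2,37] -> hit [34,37], descend [3, 9]
    N3 x:[34,42] y:[11,25] z:[37/2,59/2] -> miss, prune
    N9 x:[36,39] y:[19,44] z:[65/2,37] -> hit [36,37] leaf, test {P4(miss), P6(miss)}

order=[0, 1, 7, 10, 2, 4, 5, 3, 9]  |boxes|=9  |leaves|=2  hit=P5

== RESULT ==
[0, 1, 7, 10, 2, 4, 5, 3, 9]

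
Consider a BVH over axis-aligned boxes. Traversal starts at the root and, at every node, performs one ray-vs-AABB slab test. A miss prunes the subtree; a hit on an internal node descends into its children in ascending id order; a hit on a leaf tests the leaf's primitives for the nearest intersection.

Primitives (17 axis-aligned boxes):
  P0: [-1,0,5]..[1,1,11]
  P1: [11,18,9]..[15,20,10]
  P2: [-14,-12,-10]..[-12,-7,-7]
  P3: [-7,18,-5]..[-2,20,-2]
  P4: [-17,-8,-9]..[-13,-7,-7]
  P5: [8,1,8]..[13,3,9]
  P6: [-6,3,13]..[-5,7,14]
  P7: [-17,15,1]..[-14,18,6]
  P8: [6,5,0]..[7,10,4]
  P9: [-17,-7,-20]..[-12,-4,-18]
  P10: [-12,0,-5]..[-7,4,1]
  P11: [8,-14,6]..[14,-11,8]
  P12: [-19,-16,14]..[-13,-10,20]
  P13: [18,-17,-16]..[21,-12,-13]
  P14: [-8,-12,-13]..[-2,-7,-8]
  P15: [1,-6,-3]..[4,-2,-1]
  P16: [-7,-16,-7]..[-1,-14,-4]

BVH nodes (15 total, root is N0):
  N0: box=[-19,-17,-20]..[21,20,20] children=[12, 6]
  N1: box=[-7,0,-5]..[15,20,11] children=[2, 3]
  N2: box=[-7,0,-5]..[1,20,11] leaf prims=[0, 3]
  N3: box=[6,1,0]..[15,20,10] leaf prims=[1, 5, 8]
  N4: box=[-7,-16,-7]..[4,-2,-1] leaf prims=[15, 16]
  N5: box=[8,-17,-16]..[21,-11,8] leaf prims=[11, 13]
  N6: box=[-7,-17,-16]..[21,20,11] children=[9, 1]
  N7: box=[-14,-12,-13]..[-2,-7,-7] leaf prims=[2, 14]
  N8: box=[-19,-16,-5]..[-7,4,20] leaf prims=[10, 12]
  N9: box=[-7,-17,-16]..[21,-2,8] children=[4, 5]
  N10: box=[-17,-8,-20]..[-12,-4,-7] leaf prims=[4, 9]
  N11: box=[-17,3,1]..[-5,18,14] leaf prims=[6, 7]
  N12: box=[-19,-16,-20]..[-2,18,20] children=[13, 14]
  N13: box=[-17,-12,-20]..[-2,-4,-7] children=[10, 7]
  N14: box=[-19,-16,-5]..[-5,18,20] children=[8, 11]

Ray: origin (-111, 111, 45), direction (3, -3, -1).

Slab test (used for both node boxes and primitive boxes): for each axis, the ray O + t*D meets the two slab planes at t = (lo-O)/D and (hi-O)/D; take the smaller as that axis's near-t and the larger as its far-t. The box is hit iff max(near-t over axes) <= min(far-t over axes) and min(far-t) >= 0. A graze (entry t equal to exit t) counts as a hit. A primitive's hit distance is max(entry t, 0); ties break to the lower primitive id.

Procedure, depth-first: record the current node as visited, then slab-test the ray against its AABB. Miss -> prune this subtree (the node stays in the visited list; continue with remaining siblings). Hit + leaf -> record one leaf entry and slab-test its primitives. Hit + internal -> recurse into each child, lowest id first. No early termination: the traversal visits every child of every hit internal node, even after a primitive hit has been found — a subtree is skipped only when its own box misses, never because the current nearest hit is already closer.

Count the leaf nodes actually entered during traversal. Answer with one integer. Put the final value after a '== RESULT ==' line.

Traverse from the root:
N0 x:[92/3,44] y:[91/3,128/3] z:[25,65] -> hit [92/3,128/3], descend [6, 12]
  N6 x:[104/3,44] y:[91/3,128/3] z:[34,61] -> hit [104/3,128/3], descend [1, 9]
    N1 x:[104/3,42] y:[91/3,37] z:[34,50] -> hit [104/3,37], descend [2, 3]
      N2 x:[104/3,112/3] y:[91/3,37] z:[34,50] -> hit [104/3,37] leaf, test {P0@t=110/3, P3(miss)}
      N3 x:[39,42] y:[91/3,110/3] z:[35,45] -> miss, prune
    N9 x:[104/3,44] y:[113/3,128/3] z:[37,61] -> hit [113/3,128/3], descend [4, 5]
      N4 x:[104/3,115/3] y:[113/3,127/3] z:[46,52] -> miss, prune
      N5 x:[119/3,44] y:[122/3,128/3] z:[37,61] -> hit [122/3,128/3] leaf, test {P11(miss), P13(miss)}
  N12 x:[92/3,109/3] y:[31,127/3] z:[25,65] -> hit [31,109/3], descend [13, 14]
    N13 x:[94/3,109/3] y:[115/3,41] z:[52,65] -> miss, prune
    N14 x:[92/3,106/3] y:[31,127/3] z:[25,50] -> hit [31,106/3], descend [8, 11]
      N8 x:[92/3,104/3] y:[107/3,127/3] z:[25,50] -> miss, prune
      N11 x:[94/3,106/3] y:[31,36] z:[31,44] -> hit [94/3,106/3] leaf, test {P6(miss), P7(miss)}

13 AABB tests over nodes [0, 6, 1, 2, 3, 9, 4, 5, 12, 13, 14, 8, 11]; 3 leaves entered; closest P0.

== RESULT ==
3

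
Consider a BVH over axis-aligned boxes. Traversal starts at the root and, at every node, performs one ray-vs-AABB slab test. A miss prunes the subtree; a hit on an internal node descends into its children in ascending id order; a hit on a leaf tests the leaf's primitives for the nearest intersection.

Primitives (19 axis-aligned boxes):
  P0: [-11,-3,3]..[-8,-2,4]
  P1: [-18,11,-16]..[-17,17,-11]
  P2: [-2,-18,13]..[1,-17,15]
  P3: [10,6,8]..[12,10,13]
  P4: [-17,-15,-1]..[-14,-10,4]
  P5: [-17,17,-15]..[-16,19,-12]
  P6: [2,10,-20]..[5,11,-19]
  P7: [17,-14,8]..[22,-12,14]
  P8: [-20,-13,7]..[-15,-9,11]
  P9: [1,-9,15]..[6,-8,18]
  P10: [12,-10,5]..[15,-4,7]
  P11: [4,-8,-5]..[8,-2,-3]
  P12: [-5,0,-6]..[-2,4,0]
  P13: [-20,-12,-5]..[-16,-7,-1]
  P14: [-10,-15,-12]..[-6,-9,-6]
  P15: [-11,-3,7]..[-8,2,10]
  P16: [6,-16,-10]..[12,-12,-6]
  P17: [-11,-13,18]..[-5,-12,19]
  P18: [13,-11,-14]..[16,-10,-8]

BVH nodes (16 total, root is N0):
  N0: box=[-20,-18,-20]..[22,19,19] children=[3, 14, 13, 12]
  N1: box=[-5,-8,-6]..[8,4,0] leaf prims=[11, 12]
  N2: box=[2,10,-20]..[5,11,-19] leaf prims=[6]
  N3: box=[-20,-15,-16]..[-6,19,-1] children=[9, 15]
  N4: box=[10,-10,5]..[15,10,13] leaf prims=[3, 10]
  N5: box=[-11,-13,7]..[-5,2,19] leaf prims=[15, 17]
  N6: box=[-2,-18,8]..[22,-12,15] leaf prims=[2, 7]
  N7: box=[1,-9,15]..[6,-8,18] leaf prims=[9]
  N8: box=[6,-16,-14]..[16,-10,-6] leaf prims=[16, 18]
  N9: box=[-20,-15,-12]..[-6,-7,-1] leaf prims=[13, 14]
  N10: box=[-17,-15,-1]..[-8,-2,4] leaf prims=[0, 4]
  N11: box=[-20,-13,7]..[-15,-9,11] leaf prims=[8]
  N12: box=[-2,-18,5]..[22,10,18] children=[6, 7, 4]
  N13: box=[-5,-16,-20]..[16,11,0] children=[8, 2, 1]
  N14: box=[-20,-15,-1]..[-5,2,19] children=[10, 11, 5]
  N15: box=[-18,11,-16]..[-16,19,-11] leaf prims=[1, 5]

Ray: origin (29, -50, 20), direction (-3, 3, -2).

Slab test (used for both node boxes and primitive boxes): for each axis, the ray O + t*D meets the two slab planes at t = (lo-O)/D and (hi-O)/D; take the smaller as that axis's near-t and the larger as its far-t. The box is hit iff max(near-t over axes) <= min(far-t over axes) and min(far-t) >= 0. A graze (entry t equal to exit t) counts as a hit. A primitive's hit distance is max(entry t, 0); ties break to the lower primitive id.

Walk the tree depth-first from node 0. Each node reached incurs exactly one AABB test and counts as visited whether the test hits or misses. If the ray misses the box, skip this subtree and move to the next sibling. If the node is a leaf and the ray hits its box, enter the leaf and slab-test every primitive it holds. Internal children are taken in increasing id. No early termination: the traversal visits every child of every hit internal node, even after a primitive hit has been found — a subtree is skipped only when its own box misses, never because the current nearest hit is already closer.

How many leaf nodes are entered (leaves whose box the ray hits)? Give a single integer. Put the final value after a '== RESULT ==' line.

Walk:
N0 x:[7/3,49/3] y:[32/3,23] z:[1/2,20] -> hit [32/3,49/3], descend [3, 12, 13, 14]
  N3 x:[35/3,49/3] y:[35/3,23] z:[21/2,18] -> hit [35/3,49/3], descend [9, 15]
    N9 x:[35/3,49/3] y:[35/3,43/3] z:[21/2,16] -> hit [35/3,43/3] leaf, test {P13(miss), P14@t=13}
    N15 x:[15,47/3] y:[61/3,23] z:[31/2,18] -> miss, prune
  N12 x:[7/3,31/3] y:[32/3,20] z:[1,15/2] -> miss, prune
  N13 x:[13/3,34/3] y:[34/3,61/3] z:[10,20] -> hit [34/3,34/3], descend [1, 2, 8]
    N1 x:[7,34/3] y:[14,18] z:[10,13] -> miss, prune
    N2 x:[8,9] y:[20,61/3] z:[39/2,20] -> miss, prune
    N8 x:[13/3,23/3] y:[34/3,40/3] z:[13,17] -> miss, prune
  N14 x:[34/3,49/3] y:[35/3,52/3] z:[1/2,21/2] -> miss, prune

order=[0, 3, 9, 15, 12, 13, 1, 2, 8, 14]  |boxes|=10  |leaves|=1  hit=P14

== RESULT ==
1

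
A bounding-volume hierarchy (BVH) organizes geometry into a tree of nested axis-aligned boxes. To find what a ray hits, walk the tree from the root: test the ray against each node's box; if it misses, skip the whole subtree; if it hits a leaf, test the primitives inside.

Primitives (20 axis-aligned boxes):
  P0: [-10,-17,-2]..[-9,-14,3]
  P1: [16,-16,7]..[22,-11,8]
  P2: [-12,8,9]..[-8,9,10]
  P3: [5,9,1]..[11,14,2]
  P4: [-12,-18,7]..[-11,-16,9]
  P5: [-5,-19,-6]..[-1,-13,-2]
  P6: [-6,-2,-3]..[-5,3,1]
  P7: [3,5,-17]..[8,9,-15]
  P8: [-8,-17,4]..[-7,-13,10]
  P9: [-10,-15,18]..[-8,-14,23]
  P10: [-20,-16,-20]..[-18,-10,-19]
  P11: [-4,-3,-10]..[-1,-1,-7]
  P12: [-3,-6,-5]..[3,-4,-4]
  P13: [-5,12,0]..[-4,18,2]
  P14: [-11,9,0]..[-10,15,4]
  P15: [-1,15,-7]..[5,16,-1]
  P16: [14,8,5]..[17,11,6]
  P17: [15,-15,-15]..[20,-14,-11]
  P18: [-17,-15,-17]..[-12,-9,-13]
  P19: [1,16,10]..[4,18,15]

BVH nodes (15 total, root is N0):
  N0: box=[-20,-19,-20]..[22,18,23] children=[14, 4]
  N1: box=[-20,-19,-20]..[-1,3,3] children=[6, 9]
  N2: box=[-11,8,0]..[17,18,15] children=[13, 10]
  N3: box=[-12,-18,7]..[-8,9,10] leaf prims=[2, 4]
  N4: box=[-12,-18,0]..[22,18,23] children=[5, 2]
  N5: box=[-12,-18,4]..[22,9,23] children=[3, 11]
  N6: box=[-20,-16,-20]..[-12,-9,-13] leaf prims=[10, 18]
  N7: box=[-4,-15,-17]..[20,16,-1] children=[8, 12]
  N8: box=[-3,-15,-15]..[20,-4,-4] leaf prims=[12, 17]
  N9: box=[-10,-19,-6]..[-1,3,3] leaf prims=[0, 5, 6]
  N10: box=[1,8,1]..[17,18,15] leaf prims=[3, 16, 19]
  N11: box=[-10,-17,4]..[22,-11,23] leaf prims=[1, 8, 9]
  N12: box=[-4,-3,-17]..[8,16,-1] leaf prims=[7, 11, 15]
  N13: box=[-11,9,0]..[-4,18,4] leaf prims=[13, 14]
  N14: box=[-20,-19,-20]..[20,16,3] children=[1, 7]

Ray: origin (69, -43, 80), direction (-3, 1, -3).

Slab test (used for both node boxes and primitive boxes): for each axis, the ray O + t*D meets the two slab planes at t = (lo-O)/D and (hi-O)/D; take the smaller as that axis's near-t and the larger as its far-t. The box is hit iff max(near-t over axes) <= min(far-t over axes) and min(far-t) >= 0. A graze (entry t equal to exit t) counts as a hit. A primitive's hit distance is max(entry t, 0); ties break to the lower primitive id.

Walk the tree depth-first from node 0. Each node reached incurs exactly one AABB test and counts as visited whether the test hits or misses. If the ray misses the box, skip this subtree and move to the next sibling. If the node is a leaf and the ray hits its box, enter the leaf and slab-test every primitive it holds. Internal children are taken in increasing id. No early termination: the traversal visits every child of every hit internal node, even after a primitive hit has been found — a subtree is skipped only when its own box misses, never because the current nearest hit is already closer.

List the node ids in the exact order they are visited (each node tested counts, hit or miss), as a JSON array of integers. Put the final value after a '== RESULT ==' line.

Trace the traversal:
N0 x:[47/3,89/3] y:[24,61] z:[19,100/3] -> hit [24,89/3], descend [4, 14]
  N4 x:[47/3,27] y:[25,61] z:[19,80/3] -> hit [25,80/3], descend [2, 5]
    N2 x:[52/3,80/3] y:[51,61] z:[65/3,80/3] -> miss, prune
    N5 x:[47/3,27] y:[25,52] z:[19,76/3] -> hit [25,76/3], descend [3, 11]
      N3 x:[77/3,27] y:[25,52] z:[70/3,73/3] -> miss, prune
      N11 x:[47/3,79/3] y:[26,32] z:[19,76/3] -> miss, prune
  N14 x:[49/3,89/3] y:[24,59] z:[77/3,100/3] -> hit [77/3,89/3], descend [1, 7]
    N1 x:[70/3,89/3] y:[24,46] z:[77/3,100/3] -> hit [77/3,89/3], descend [6, 9]
      N6 x:[27,89/3] y:[27,34] z:[31,100/3] -> miss, prune
      N9 x:[70/3,79/3] y:[24,46] z:[77/3,86/3] -> hit [77/3,79/3] leaf, test {P0@t=26, P5(miss), P6(miss)}
    N7 x:[49/3,73/3] y:[28,59] z:[27,97/3] -> miss, prune

Visited [0, 4, 2, 5, 3, 11, 14, 1, 6, 9, 7]. Tests: 11 box, 1 leaf. Nearest: P0.

== RESULT ==
[0, 4, 2, 5, 3, 11, 14, 1, 6, 9, 7]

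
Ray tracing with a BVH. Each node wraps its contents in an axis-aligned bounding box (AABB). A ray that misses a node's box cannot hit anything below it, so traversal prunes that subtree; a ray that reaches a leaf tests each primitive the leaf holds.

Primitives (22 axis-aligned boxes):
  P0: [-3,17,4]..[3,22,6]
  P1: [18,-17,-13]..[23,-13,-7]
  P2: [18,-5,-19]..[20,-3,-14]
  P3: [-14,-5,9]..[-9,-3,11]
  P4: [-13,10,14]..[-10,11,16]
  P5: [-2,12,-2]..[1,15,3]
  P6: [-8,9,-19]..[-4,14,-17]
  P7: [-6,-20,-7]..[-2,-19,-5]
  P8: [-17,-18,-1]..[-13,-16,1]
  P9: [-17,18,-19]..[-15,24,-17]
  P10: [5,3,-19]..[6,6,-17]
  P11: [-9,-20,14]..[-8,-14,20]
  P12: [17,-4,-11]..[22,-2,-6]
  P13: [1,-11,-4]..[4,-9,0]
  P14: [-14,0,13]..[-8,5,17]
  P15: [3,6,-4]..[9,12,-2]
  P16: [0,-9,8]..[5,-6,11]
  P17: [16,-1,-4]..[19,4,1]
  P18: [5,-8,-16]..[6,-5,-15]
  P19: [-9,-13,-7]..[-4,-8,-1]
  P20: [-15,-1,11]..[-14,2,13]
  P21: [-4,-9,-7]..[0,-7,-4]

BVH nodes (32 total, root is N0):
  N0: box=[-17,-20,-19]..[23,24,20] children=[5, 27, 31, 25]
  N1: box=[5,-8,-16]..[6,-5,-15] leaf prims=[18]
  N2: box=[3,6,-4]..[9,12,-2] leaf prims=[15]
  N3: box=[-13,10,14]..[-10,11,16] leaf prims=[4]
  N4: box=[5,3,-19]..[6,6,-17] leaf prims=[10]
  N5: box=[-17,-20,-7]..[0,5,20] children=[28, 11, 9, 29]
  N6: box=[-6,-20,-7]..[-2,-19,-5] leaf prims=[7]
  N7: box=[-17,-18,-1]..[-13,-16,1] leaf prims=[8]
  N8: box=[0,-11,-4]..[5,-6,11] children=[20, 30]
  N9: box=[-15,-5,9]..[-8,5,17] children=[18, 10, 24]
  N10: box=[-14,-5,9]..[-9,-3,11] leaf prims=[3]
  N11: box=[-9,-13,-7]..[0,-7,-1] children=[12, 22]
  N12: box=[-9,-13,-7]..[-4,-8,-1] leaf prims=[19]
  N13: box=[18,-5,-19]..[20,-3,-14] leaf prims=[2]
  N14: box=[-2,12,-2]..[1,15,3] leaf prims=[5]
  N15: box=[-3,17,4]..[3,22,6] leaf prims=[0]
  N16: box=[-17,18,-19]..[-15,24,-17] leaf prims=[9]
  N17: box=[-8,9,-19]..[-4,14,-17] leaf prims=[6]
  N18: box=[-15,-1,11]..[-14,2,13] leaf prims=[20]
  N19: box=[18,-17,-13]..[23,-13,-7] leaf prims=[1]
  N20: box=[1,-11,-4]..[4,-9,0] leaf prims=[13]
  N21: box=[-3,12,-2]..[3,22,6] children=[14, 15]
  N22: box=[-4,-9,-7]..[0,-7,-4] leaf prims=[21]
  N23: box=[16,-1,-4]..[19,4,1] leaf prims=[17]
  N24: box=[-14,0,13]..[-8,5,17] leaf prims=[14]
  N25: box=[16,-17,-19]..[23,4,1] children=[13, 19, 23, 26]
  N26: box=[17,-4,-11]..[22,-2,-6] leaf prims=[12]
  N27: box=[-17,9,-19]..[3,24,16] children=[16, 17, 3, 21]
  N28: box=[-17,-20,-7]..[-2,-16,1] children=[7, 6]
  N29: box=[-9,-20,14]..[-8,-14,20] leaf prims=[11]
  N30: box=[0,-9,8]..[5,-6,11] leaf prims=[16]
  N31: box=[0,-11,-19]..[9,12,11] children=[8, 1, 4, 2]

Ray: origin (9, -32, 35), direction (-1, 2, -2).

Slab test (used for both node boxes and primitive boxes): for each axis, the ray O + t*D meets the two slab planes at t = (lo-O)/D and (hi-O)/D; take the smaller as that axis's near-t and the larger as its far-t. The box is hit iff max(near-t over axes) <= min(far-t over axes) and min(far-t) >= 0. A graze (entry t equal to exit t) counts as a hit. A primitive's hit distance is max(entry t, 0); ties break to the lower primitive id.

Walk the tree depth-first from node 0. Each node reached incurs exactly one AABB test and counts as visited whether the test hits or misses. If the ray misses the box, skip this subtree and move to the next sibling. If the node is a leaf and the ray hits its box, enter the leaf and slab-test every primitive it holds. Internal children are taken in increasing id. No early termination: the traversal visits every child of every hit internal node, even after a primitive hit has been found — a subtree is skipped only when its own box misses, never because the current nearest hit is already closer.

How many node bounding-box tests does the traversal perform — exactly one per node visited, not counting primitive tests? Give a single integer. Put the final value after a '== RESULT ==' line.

Trace the traversal:
N0 x:[-14,26] y:[6,28] z:[15/2,27] -> hit [15/2,26], descend [5, 25, 27, 31]
  N5 x:[9,26] y:[6,37/2] z:[15/2,21] -> hit [9,37/2], descend [9, 11, 28, 29]
    N9 x:[17,24] y:[27/2,37/2] z:[9,13] -> miss, prune
    N11 x:[9,18] y:[19/2,25/2] z:[18,21] -> miss, prune
    N28 x:[11,26] y:[6,8] z:[17,21] -> miss, prune
    N29 x:[17,18] y:[6,9] z:[15/2,21/2] -> miss, prune
  N25 x:[-14,-7] y:[15/2,18] z:[17,27] -> miss, prune
  N27 x:[6,26] y:[41/2,28] z:[19/2,27] -> hit [41/2,26], descend [3, 16, 17, 21]
    N3 x:[19,22] y:[21,43/2] z:[19/2,21/2] -> miss, prune
    N16 x:[24,26] y:[25,28] z:[26,27] -> hit [26,26] leaf, test {P9@t=26}
    N17 x:[13,17] y:[41/2,23] z:[26,27] -> miss, prune
    N21 x:[6,12] y:[22,27] z:[29/2,37/2] -> miss, prune
  N31 x:[0,9] y:[21/2,22] z:[12,27] -> miss, prune

Visited [0, 5, 9, 11, 28, 29, 25, 27, 3, 16, 17, 21, 31]. Tests: 13 box, 1 leaf. Nearest: P9.

== RESULT ==
13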